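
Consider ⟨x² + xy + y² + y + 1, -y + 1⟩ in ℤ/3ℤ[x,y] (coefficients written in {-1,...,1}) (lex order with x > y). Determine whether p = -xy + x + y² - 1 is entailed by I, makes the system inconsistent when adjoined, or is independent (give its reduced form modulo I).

First compute the reduced Gröbner basis of I by Buchberger's algorithm.
f_1 = x² + xy + y² + y + 1, LT = x².
f_2 = -y + 1, LT = y.

S(f_1,f_2): leading monomials are coprime, so the S-polynomial reduces to 0 (Buchberger's first criterion).
Every S-polynomial of the final basis reduces to 0, so we have a Gröbner basis.
Inter-reduce: drop elements whose leading term is divisible by another's, tail-reduce, and make monic.
Reduced Gröbner basis: {x² + x, y - 1}.
Label its elements g_1 = x² + x, g_2 = y - 1.

Reduce p = -xy + x + y² - 1 modulo G:
  leading term xy: subtract (-x)·g_2 from -xy + x + y² - 1 → y² - 1
  leading term y²: subtract (y)·g_2 from y² - 1 → y - 1
  leading term y: subtract (1)·g_2 from y - 1 → 0
  normal form = 0.
Since the normal form is 0, p ∈ I.

-xy + x + y² - 1 lies in I (it reduces to 0).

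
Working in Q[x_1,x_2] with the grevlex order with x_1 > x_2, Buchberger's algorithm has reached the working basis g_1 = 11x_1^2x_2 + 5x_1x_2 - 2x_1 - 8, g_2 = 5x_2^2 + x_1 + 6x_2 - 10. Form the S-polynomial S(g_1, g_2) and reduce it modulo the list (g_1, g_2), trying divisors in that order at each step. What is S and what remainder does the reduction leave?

lcm(LM(g_1), LM(g_2)) = x_1^2x_2^2.
S = (lcm/LT(g_1))·g_1 − (lcm/LT(g_2))·g_2 = -1/5x_1^3 - 6/5x_1^2x_2 + 5/11x_1x_2^2 + 2x_1^2 - 2/11x_1x_2 - 8/11x_2.
Reduce S modulo (g_1, g_2) in that order:
  leading term x_1^3: no divisor's leading term divides it; move -1/5x_1^3 to the remainder.
  leading term x_1^2x_2: subtract (-6/55)·g_1 from -6/5x_1^2x_2 + 5/11x_1x_2^2 + 2x_1^2 - 2/11x_1x_2 - 8/11x_2 → 5/11x_1x_2^2 + 2x_1^2 + 4/11x_1x_2 - 12/55x_1 - 8/11x_2 - 48/55
  leading term x_1x_2^2: subtract (1/11x_1)·g_2 from 5/11x_1x_2^2 + 2x_1^2 + 4/11x_1x_2 - 12/55x_1 - 8/11x_2 - 48/55 → 21/11x_1^2 - 2/11x_1x_2 + 38/55x_1 - 8/11x_2 - 48/55
  leading term x_1^2: no divisor's leading term divides it; move 21/11x_1^2 to the remainder.
  leading term x_1x_2: no divisor's leading term divides it; move -2/11x_1x_2 to the remainder.
  leading term x_1: no divisor's leading term divides it; move 38/55x_1 to the remainder.
  leading term x_2: no divisor's leading term divides it; move -8/11x_2 to the remainder.
  leading term 1: no divisor's leading term divides it; move -48/55 to the remainder.
The remainder -1/5x_1^3 + 21/11x_1^2 - 2/11x_1x_2 + 38/55x_1 - 8/11x_2 - 48/55 is nonzero, so it would be added as the next basis element.

S(g_1, g_2) = -1/5x_1^3 - 6/5x_1^2x_2 + 5/11x_1x_2^2 + 2x_1^2 - 2/11x_1x_2 - 8/11x_2; remainder on division = -1/5x_1^3 + 21/11x_1^2 - 2/11x_1x_2 + 38/55x_1 - 8/11x_2 - 48/55.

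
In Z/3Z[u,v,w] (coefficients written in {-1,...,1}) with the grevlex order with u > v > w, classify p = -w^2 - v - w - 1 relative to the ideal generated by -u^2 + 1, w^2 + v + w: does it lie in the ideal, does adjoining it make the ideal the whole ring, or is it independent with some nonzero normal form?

First compute the reduced Gröbner basis of I by Buchberger's algorithm.
f_1 = -u^2 + 1, LT = u^2.
f_2 = w^2 + v + w, LT = w^2.

S(f_1,f_2): leading monomials are coprime, so the S-polynomial reduces to 0 (Buchberger's first criterion).
Every S-polynomial of the final basis reduces to 0, so we have a Gröbner basis.
Inter-reduce: drop elements whose leading term is divisible by another's, tail-reduce, and make monic.
Reduced Gröbner basis: {u^2 - 1, w^2 + v + w}.
Label its elements g_1 = u^2 - 1, g_2 = w^2 + v + w.

Reduce p = -w^2 - v - w - 1 modulo G:
  leading term w^2: subtract (-1)·g_2 from -w^2 - v - w - 1 → -1
  leading term 1: no divisor's leading term divides it; move -1 to the remainder.
  normal form = -1.
The normal form is nonzero, so p ∉ I. Since p minus its normal form lies in I, I + (p) = I + (r) where r = -1; decide whether this ideal is the whole ring.
Here r = -1 is a nonzero constant, hence a unit: 1 ∈ I + (p), the Gröbner basis of I + (p) is {1}, and the enlarged system has no common solution — adjoining p is inconsistent.

Adjoining -w^2 - v - w - 1 makes the ideal the whole ring: the system is inconsistent.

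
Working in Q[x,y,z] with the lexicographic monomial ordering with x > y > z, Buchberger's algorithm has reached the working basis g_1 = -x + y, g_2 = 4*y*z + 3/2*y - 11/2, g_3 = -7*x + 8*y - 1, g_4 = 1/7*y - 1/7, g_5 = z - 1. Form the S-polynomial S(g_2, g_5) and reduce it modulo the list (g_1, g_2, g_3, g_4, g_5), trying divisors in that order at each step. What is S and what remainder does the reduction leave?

S(g_2, g_5) = 11/8*y - 11/8; remainder on division = 0.

lcm(LM(g_2), LM(g_5)) = y*z.
S = (lcm/LT(g_2))·g_2 − (lcm/LT(g_5))·g_5 = 11/8*y - 11/8.
Reduce S modulo (g_1, g_2, g_3, g_4, g_5) in that order:
  leading term y: subtract (77/8)·g_4 from 11/8*y - 11/8 → 0
The remainder is 0, so this S-polynomial contributes no new basis element.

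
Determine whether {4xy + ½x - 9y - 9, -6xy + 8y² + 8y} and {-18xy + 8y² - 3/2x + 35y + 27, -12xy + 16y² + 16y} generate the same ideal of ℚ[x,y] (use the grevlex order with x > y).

Two ideals are equal iff their reduced Gröbner bases coincide (the reduced basis is unique for a fixed ordering).
Buchberger on the first generating set:
f_1 = 4xy + ½x - 9y - 9, LT = xy.
f_2 = -6xy + 8y² + 8y, LT = xy.

S(f_1,f_2): lcm = xy. S = 4/3y² + ⅛x - 11/12y - 9/4.
  leading term y²: no divisor's leading term divides it; move 4/3y² to the remainder.
  leading term x: no divisor's leading term divides it; move ⅛x to the remainder.
  leading term y: no divisor's leading term divides it; move -11/12y to the remainder.
  leading term 1: no divisor's leading term divides it; move -9/4 to the remainder.
  remainder 4/3y² + ⅛x - 11/12y - 9/4 ≠ 0; add g_3 = 4/3y² + ⅛x - 11/12y - 9/4 to the basis.

S(f_1,g_3): lcm = xy². S = -3/32x² + 13/16xy - 9/4y² + 27/16x - 9/4y.
  leading term x²: no divisor's leading term divides it; move -3/32x² to the remainder.
  leading term xy: subtract (13/64)·f_1 from 13/16xy - 9/4y² + 27/16x - 9/4y → -9/4y² + 203/128x - 27/64y + 117/64
  leading term y²: subtract (-27/16)·g_3 from -9/4y² + 203/128x - 27/64y + 117/64 → 115/64x - 63/32y - 63/32
  leading term x: no divisor's leading term divides it; move 115/64x to the remainder.
  leading term y: no divisor's leading term divides it; move -63/32y to the remainder.
  leading term 1: no divisor's leading term divides it; move -63/32 to the remainder.
  remainder -3/32x² + 115/64x - 63/32y - 63/32 ≠ 0; add g_4 = -3/32x² + 115/64x - 63/32y - 63/32 to the basis.

The other S-polynomials (S(f_2,g_3), S(f_1,g_4), S(f_2,g_4), S(g_3,g_4)) all reduce to 0 modulo the current basis, so we have a Gröbner basis.
Inter-reduce: drop elements whose leading term is divisible by another's, tail-reduce, and make monic.
Reduced Gröbner basis: {x² - 115/6x + 21y + 21, xy + ⅛x - 9/4y - 9/4, y² + 3/32x - 11/16y - 27/16}.

Buchberger on the second generating set:
h_1 = -18xy + 8y² - 3/2x + 35y + 27, LT = xy.
h_2 = -12xy + 16y² + 16y, LT = xy.

S(h_1,h_2): lcm = xy. S = 8/9y² + 1/12x - 11/18y - 3/2.
  leading term y²: no divisor's leading term divides it; move 8/9y² to the remainder.
  leading term x: no divisor's leading term divides it; move 1/12x to the remainder.
  leading term y: no divisor's leading term divides it; move -11/18y to the remainder.
  leading term 1: no divisor's leading term divides it; move -3/2 to the remainder.
  remainder 8/9y² + 1/12x - 11/18y - 3/2 ≠ 0; add k_3 = 8/9y² + 1/12x - 11/18y - 3/2 to the basis.

S(h_1,k_3): lcm = xy². S = -4/9y³ - 3/32x² + 37/48xy - 35/18y² + 27/16x - 3/2y.
  leading term y³: subtract (-½y)·k_3 from -4/9y³ - 3/32x² + 37/48xy - 35/18y² + 27/16x - 3/2y → -3/32x² + 13/16xy - 9/4y² + 27/16x - 9/4y
  leading term x²: no divisor's leading term divides it; move -3/32x² to the remainder.
  leading term xy: subtract (-13/288)·h_1 from 13/16xy - 9/4y² + 27/16x - 9/4y → -17/9y² + 311/192x - 193/288y + 39/32
  leading term y²: subtract (-17/8)·k_3 from -17/9y² + 311/192x - 193/288y + 39/32 → 115/64x - 63/32y - 63/32
  leading term x: no divisor's leading term divides it; move 115/64x to the remainder.
  leading term y: no divisor's leading term divides it; move -63/32y to the remainder.
  leading term 1: no divisor's leading term divides it; move -63/32 to the remainder.
  remainder -3/32x² + 115/64x - 63/32y - 63/32 ≠ 0; add k_4 = -3/32x² + 115/64x - 63/32y - 63/32 to the basis.

The other S-polynomials (S(h_2,k_3), S(h_1,k_4), S(h_2,k_4), S(k_3,k_4)) all reduce to 0 modulo the current basis, so we have a Gröbner basis.
Inter-reduce: drop elements whose leading term is divisible by another's, tail-reduce, and make monic.
Reduced Gröbner basis: {x² - 115/6x + 21y + 21, xy + ⅛x - 9/4y - 9/4, y² + 3/32x - 11/16y - 27/16}.

Same reduced basis, so the two generating sets span the same ideal.

Yes, the ideals are equal.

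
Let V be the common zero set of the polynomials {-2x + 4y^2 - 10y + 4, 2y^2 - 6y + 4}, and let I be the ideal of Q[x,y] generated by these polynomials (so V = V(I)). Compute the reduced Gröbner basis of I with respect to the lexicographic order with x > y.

Buchberger's algorithm terminates because the ascending chain of leading-term ideals stabilizes.

f_1 = -2x + 4y^2 - 10y + 4, LT = x.
f_2 = 2y^2 - 6y + 4, LT = y^2.

The S-polynomials (S(f_1,f_2)) all reduce to 0 modulo the current basis, so we have a Gröbner basis.

G = {x - y + 2, y^2 - 3y + 2}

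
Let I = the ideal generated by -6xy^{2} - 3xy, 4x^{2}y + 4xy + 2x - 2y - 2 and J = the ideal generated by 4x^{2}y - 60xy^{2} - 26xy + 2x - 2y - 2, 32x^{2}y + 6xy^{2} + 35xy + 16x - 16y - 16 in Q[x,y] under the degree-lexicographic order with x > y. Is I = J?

Yes, the ideals are equal.

Since reduced Gröbner bases are canonical representatives of ideals under a given ordering, it suffices to compute and compare them.
Buchberger on the first generating set:
f_1 = -6xy^{2} - 3xy, LT = xy^{2}.
f_2 = 4x^{2}y + 4xy + 2x - 2y - 2, LT = x^{2}y.

S(f_1,f_2): lcm = x^{2}y^{2}. S = \tfrac{1}{2}x^{2}y - xy^{2} - \tfrac{1}{2}xy + \tfrac{1}{2}y^{2} + \tfrac{1}{2}y.
  reduce S modulo (f_1, f_2):
  remainder -\tfrac{1}{2}xy + \tfrac{1}{2}y^{2} - \tfrac{1}{4}x + \tfrac{3}{4}y + \tfrac{1}{4} ≠ 0; add g_3 = -\tfrac{1}{2}xy + \tfrac{1}{2}y^{2} - \tfrac{1}{4}x + \tfrac{3}{4}y + \tfrac{1}{4} to the basis.

S(f_1,g_3): lcm = xy^{2}. S = y^{3} + \tfrac{3}{2}y^{2} + \tfrac{1}{2}y.
  reduce S modulo (f_1, f_2, g_3):
  remainder y^{3} + \tfrac{3}{2}y^{2} + \tfrac{1}{2}y ≠ 0; add g_4 = y^{3} + \tfrac{3}{2}y^{2} + \tfrac{1}{2}y to the basis.

S(f_2,g_3): lcm = x^{2}y. S = xy^{2} - \tfrac{1}{2}x^{2} + \tfrac{5}{2}xy + x - \tfrac{1}{2}y - \tfrac{1}{2}.
  reduce S modulo (f_1, f_2, g_3, g_4):
  remainder -\tfrac{1}{2}x^{2} + 2y^{2} + \tfrac{5}{2}y + \tfrac{1}{2} ≠ 0; add g_5 = -\tfrac{1}{2}x^{2} + 2y^{2} + \tfrac{5}{2}y + \tfrac{1}{2} to the basis.

The other S-polynomials (S(f_1,g_4), S(f_2,g_4), S(g_3,g_4), S(f_1,g_5), S(f_2,g_5), S(g_3,g_5), S(g_4,g_5)) all reduce to 0 modulo the current basis, so we have a Gröbner basis.
Inter-reduce: drop elements whose leading term is divisible by another's, tail-reduce, and make monic.
Reduced Gröbner basis: {y^{3} + \tfrac{3}{2}y^{2} + \tfrac{1}{2}y, x^{2} - 4y^{2} - 5y - 1, xy - y^{2} + \tfrac{1}{2}x - \tfrac{3}{2}y - \tfrac{1}{2}}.

Buchberger on the second generating set:
h_1 = 4x^{2}y - 60xy^{2} - 26xy + 2x - 2y - 2, LT = x^{2}y.
h_2 = 32x^{2}y + 6xy^{2} + 35xy + 16x - 16y - 16, LT = x^{2}y.

S(h_1,h_2): lcm = x^{2}y. S = -\tfrac{243}{16}xy^{2} - \tfrac{243}{32}xy.
  reduce S modulo (h_1, h_2):
  remainder -\tfrac{243}{16}xy^{2} - \tfrac{243}{32}xy ≠ 0; add k_3 = -\tfrac{243}{16}xy^{2} - \tfrac{243}{32}xy to the basis.

S(h_1,k_3): lcm = x^{2}y^{2}. S = -15xy^{3} - \tfrac{1}{2}x^{2}y - \tfrac{13}{2}xy^{2} + \tfrac{1}{2}xy - \tfrac{1}{2}y^{2} - \tfrac{1}{2}y.
  reduce S modulo (h_1, h_2, k_3):
  remainder \tfrac{1}{2}xy - \tfrac{1}{2}y^{2} + \tfrac{1}{4}x - \tfrac{3}{4}y - \tfrac{1}{4} ≠ 0; add k_4 = \tfrac{1}{2}xy - \tfrac{1}{2}y^{2} + \tfrac{1}{4}x - \tfrac{3}{4}y - \tfrac{1}{4} to the basis.

S(h_1,k_4): lcm = x^{2}y. S = -14xy^{2} - \tfrac{1}{2}x^{2} - 5xy + x - \tfrac{1}{2}y - \tfrac{1}{2}.
  reduce S modulo (h_1, h_2, k_3, k_4):
  remainder -\tfrac{1}{2}x^{2} + 2y^{2} + \tfrac{5}{2}y + \tfrac{1}{2} ≠ 0; add k_5 = -\tfrac{1}{2}x^{2} + 2y^{2} + \tfrac{5}{2}y + \tfrac{1}{2} to the basis.

S(k_3,k_4): lcm = xy^{2}. S = y^{3} + \tfrac{3}{2}y^{2} + \tfrac{1}{2}y.
  reduce S modulo (h_1, h_2, k_3, k_4, k_5):
  remainder y^{3} + \tfrac{3}{2}y^{2} + \tfrac{1}{2}y ≠ 0; add k_6 = y^{3} + \tfrac{3}{2}y^{2} + \tfrac{1}{2}y to the basis.

The other S-polynomials (S(h_2,k_3), S(h_2,k_4), S(h_1,k_5), S(h_2,k_5), S(k_3,k_5), S(k_4,k_5), S(h_1,k_6), S(h_2,k_6), S(k_3,k_6), S(k_4,k_6), S(k_5,k_6)) all reduce to 0 modulo the current basis, so we have a Gröbner basis.
Inter-reduce: drop elements whose leading term is divisible by another's, tail-reduce, and make monic.
Reduced Gröbner basis: {y^{3} + \tfrac{3}{2}y^{2} + \tfrac{1}{2}y, x^{2} - 4y^{2} - 5y - 1, xy - y^{2} + \tfrac{1}{2}x - \tfrac{3}{2}y - \tfrac{1}{2}}.

The two bases agree; hence the ideals are identical.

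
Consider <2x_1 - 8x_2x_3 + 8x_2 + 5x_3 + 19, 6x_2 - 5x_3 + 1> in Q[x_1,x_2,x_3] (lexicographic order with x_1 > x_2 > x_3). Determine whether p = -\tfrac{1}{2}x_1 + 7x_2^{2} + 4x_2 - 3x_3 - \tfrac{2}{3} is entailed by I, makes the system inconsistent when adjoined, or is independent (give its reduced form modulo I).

-\tfrac{1}{2}x_1 + 7x_2^{2} + 4x_2 - 3x_3 - \tfrac{2}{3} is independent of I; its normal form modulo I is \tfrac{115}{36}x_3^{2} + \tfrac{59}{36}x_3 + \tfrac{59}{18}.

First compute the reduced Gröbner basis of I by Buchberger's algorithm.
f_1 = 2x_1 - 8x_2x_3 + 8x_2 + 5x_3 + 19, LT = x_1.
f_2 = 6x_2 - 5x_3 + 1, LT = x_2.

The S-polynomials (S(f_1,f_2)) all reduce to 0 modulo the current basis, so we have a Gröbner basis.
Inter-reduce: drop elements whose leading term is divisible by another's, tail-reduce, and make monic.
Reduced Gröbner basis: {x_1 - \tfrac{10}{3}x_3^{2} + \tfrac{13}{2}x_3 + \tfrac{53}{6}, x_2 - \tfrac{5}{6}x_3 + \tfrac{1}{6}}.
Label its elements g_1 = x_1 - \tfrac{10}{3}x_3^{2} + \tfrac{13}{2}x_3 + \tfrac{53}{6}, g_2 = x_2 - \tfrac{5}{6}x_3 + \tfrac{1}{6}.

Reduce p = -\tfrac{1}{2}x_1 + 7x_2^{2} + 4x_2 - 3x_3 - \tfrac{2}{3} modulo G:
  leading term x_1: subtract (-\tfrac{1}{2})·g_1 from -\tfrac{1}{2}x_1 + 7x_2^{2} + 4x_2 - 3x_3 - \tfrac{2}{3} → 7x_2^{2} + 4x_2 - \tfrac{5}{3}x_3^{2} + \tfrac{1}{4}x_3 + \tfrac{15}{4}
  leading term x_2^{2}: subtract (7x_2)·g_2 from 7x_2^{2} + 4x_2 - \tfrac{5}{3}x_3^{2} + \tfrac{1}{4}x_3 + \tfrac{15}{4} → \tfrac{35}{6}x_2x_3 + \tfrac{17}{6}x_2 - \tfrac{5}{3}x_3^{2} + \tfrac{1}{4}x_3 + \tfrac{15}{4}
  leading term x_2x_3: subtract (\tfrac{35}{6}x_3)·g_2 from \tfrac{35}{6}x_2x_3 + \tfrac{17}{6}x_2 - \tfrac{5}{3}x_3^{2} + \tfrac{1}{4}x_3 + \tfrac{15}{4} → \tfrac{17}{6}x_2 + \tfrac{115}{36}x_3^{2} - \tfrac{13}{18}x_3 + \tfrac{15}{4}
  leading term x_2: subtract (\tfrac{17}{6})·g_2 from \tfrac{17}{6}x_2 + \tfrac{115}{36}x_3^{2} - \tfrac{13}{18}x_3 + \tfrac{15}{4} → \tfrac{115}{36}x_3^{2} + \tfrac{59}{36}x_3 + \tfrac{59}{18}
  leading term x_3^{2}: no divisor's leading term divides it; move \tfrac{115}{36}x_3^{2} to the remainder.
  leading term x_3: no divisor's leading term divides it; move \tfrac{59}{36}x_3 to the remainder.
  leading term 1: no divisor's leading term divides it; move \tfrac{59}{18} to the remainder.
  normal form = \tfrac{115}{36}x_3^{2} + \tfrac{59}{36}x_3 + \tfrac{59}{18}.
The normal form is nonzero, so p ∉ I. Since p minus its normal form lies in I, I + (p) = I + (r) where r = \tfrac{115}{36}x_3^{2} + \tfrac{59}{36}x_3 + \tfrac{59}{18}; decide whether this ideal is the whole ring.
Run Buchberger on G together with r (pairs among the g_i already reduce to 0 since G is a Gröbner basis):
g_1 = x_1 - \tfrac{10}{3}x_3^{2} + \tfrac{13}{2}x_3 + \tfrac{53}{6}, LT = x_1.
g_2 = x_2 - \tfrac{5}{6}x_3 + \tfrac{1}{6}, LT = x_2.
r = \tfrac{115}{36}x_3^{2} + \tfrac{59}{36}x_3 + \tfrac{59}{18}, LT = x_3^{2}.

The S-polynomials (S(g_1,g_2), S(g_1,r), S(g_2,r)) all reduce to 0 modulo the current basis, so we have a Gröbner basis.
Inter-reduce: drop elements whose leading term is divisible by another's, tail-reduce, and make monic.
Reduced Gröbner basis: {x_1 + \tfrac{1133}{138}x_3 + \tfrac{1691}{138}, x_2 - \tfrac{5}{6}x_3 + \tfrac{1}{6}, x_3^{2} + \tfrac{59}{115}x_3 + \tfrac{118}{115}}.
The reduced Gröbner basis of I + (p) is {x_1 + \tfrac{1133}{138}x_3 + \tfrac{1691}{138}, x_2 - \tfrac{5}{6}x_3 + \tfrac{1}{6}, x_3^{2} + \tfrac{59}{115}x_3 + \tfrac{118}{115}} ≠ {1}, a proper ideal, so the enlarged system stays consistent: p is independent of I, with normal form \tfrac{115}{36}x_3^{2} + \tfrac{59}{36}x_3 + \tfrac{59}{18}.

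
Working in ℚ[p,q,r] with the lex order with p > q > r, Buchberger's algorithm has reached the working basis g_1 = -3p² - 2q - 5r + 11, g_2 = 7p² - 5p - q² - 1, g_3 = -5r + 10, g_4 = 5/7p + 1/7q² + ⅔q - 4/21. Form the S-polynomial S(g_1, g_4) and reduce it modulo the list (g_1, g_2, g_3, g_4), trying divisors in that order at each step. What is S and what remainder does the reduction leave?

S(g_1, g_4) = -⅕pq² - 14/15pq + 4/15p + ⅔q + 5/3r - 11/3; remainder on division = 1/25q⁴ + 28/75q³ + 172/225q² + 38/225q - 59/225.

lcm(LM(g_1), LM(g_4)) = p².
S = (lcm/LT(g_1))·g_1 − (lcm/LT(g_4))·g_4 = -⅕pq² - 14/15pq + 4/15p + ⅔q + 5/3r - 11/3.
Reduce S modulo (g_1, g_2, g_3, g_4) in that order:
  leading term pq²: subtract (-7/25q²)·g_4 from -⅕pq² - 14/15pq + 4/15p + ⅔q + 5/3r - 11/3 → -14/15pq + 4/15p + 1/25q⁴ + 14/75q³ - 4/75q² + ⅔q + 5/3r - 11/3
  leading term pq: subtract (-98/75q)·g_4 from -14/15pq + 4/15p + 1/25q⁴ + 14/75q³ - 4/75q² + ⅔q + 5/3r - 11/3 → 4/15p + 1/25q⁴ + 28/75q³ + 184/225q² + 94/225q + 5/3r - 11/3
  leading term p: subtract (28/75)·g_4 from 4/15p + 1/25q⁴ + 28/75q³ + 184/225q² + 94/225q + 5/3r - 11/3 → 1/25q⁴ + 28/75q³ + 172/225q² + 38/225q + 5/3r - 809/225
  leading term q⁴: no divisor's leading term divides it; move 1/25q⁴ to the remainder.
  leading term q³: no divisor's leading term divides it; move 28/75q³ to the remainder.
  leading term q²: no divisor's leading term divides it; move 172/225q² to the remainder.
  leading term q: no divisor's leading term divides it; move 38/225q to the remainder.
  leading term r: subtract (-⅓)·g_3 from 5/3r - 809/225 → -59/225
  leading term 1: no divisor's leading term divides it; move -59/225 to the remainder.
The remainder 1/25q⁴ + 28/75q³ + 172/225q² + 38/225q - 59/225 is nonzero, so it would be added as the next basis element.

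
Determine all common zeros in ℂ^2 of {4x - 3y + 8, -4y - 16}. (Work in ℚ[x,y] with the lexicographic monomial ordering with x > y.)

{(-5, -4)}

Compute a lex Gröbner basis by Buchberger's algorithm.
f_1 = 4x - 3y + 8, LT = x.
f_2 = -4y - 16, LT = y.

The S-polynomials (S(f_1,f_2)) all reduce to 0 modulo the current basis, so we have a Gröbner basis.
Inter-reduce: drop elements whose leading term is divisible by another's, tail-reduce, and make monic.
Reduced Gröbner basis: {x + 5, y + 4}.

Since the basis is lex-ordered, y + 4 is univariate in y. Its roots are {-4}. Back-substituting each root into the other basis elements fixes the other coordinates.
  y = -4: the earlier basis element becomes x + 5 = 0, giving x = -5 — point (-5, -4).
A lex Gröbner basis triangularizes the system, enabling back-substitution.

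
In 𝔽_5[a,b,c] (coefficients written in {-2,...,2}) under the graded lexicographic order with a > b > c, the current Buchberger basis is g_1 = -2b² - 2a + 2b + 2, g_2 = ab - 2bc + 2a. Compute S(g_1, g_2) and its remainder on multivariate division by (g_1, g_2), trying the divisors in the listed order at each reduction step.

S(g_1, g_2) = 2b²c + a² + 2ab - a; remainder on division = a² - 2ac + bc + 2c.

lcm(LM(g_1), LM(g_2)) = ab².
S = (lcm/LT(g_1))·g_1 − (lcm/LT(g_2))·g_2 = 2b²c + a² + 2ab - a.
Reduce S modulo (g_1, g_2) in that order:
  leading term b²c: subtract (-c)·g_1 from 2b²c + a² + 2ab - a → a² + 2ab - 2ac + 2bc - a + 2c
  leading term a²: no divisor's leading term divides it; move a² to the remainder.
  leading term ab: subtract (2)·g_2 from 2ab - 2ac + 2bc - a + 2c → -2ac + bc + 2c
  leading term ac: no divisor's leading term divides it; move -2ac to the remainder.
  leading term bc: no divisor's leading term divides it; move bc to the remainder.
  leading term c: no divisor's leading term divides it; move 2c to the remainder.
The remainder a² - 2ac + bc + 2c is nonzero, so it would be added as the next basis element.
This is the inner loop of Buchberger's algorithm — each nonzero remainder becomes a new basis element.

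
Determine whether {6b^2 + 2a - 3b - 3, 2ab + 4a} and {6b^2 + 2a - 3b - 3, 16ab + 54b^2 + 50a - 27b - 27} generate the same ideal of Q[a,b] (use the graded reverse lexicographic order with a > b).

Equality of ideals is decidable: compute both reduced Gröbner bases (unique for the ordering) and check whether they agree.
Buchberger on the first generating set:
f_1 = 6b^2 + 2a - 3b - 3, LT = b^2.
f_2 = 2ab + 4a, LT = ab.

S(f_1,f_2): lcm = ab^2. S = 1/3a^2 - 5/2ab - 1/2a.
  leading term a^2: no divisor's leading term divides it; move 1/3a^2 to the remainder.
  leading term ab: subtract (-5/4)·f_2 from -5/2ab - 1/2a → 9/2a
  leading term a: no divisor's leading term divides it; move 9/2a to the remainder.
  remainder 1/3a^2 + 9/2a ≠ 0; add g_3 = 1/3a^2 + 9/2a to the basis.

S(f_1,g_3): leading monomials are coprime, so the S-polynomial reduces to 0 (Buchberger's first criterion).
S(f_2,g_3): lcm = a^2b. S = 2a^2 - 27/2ab.
  leading term a^2: subtract (6)·g_3 from 2a^2 - 27/2ab → -27/2ab - 27a
  leading term ab: subtract (-27/4)·f_2 from -27/2ab - 27a → 0
  remainder 0.

Every S-polynomial of the final basis reduces to 0, so we have a Gröbner basis.
Inter-reduce: drop elements whose leading term is divisible by another's, tail-reduce, and make monic.
Reduced Gröbner basis: {a^2 + 27/2a, ab + 2a, b^2 + 1/3a - 1/2b - 1/2}.

Buchberger on the second generating set:
h_1 = 6b^2 + 2a - 3b - 3, LT = b^2.
h_2 = 16ab + 54b^2 + 50a - 27b - 27, LT = ab.

S(h_1,h_2): lcm = ab^2. S = -27/8b^3 + 1/3a^2 - 29/8ab + 27/16b^2 - 1/2a + 27/16b.
  leading term b^3: subtract (-9/16b)·h_1 from -27/8b^3 + 1/3a^2 - 29/8ab + 27/16b^2 - 1/2a + 27/16b → 1/3a^2 - 5/2ab - 1/2a
  leading term a^2: no divisor's leading term divides it; move 1/3a^2 to the remainder.
  leading term ab: subtract (-5/32)·h_2 from -5/2ab - 1/2a → 135/16b^2 + 117/16a - 135/32b - 135/32
  leading term b^2: subtract (45/32)·h_1 from 135/16b^2 + 117/16a - 135/32b - 135/32 → 9/2a
  leading term a: no divisor's leading term divides it; move 9/2a to the remainder.
  remainder 1/3a^2 + 9/2a ≠ 0; add k_3 = 1/3a^2 + 9/2a to the basis.

S(h_1,k_3): leading monomials are coprime, so the S-polynomial reduces to 0 (Buchberger's first criterion).
S(h_2,k_3): lcm = a^2b. S = 27/8ab^2 + 25/8a^2 - 243/16ab - 27/16a.
  leading term ab^2: subtract (9/16a)·h_1 from 27/8ab^2 + 25/8a^2 - 243/16ab - 27/16a → 2a^2 - 27/2ab
  leading term a^2: subtract (6)·k_3 from 2a^2 - 27/2ab → -27/2ab - 27a
  leading term ab: subtract (-27/32)·h_2 from -27/2ab - 27a → 729/16b^2 + 243/16a - 729/32b - 729/32
  leading term b^2: subtract (243/32)·h_1 from 729/16b^2 + 243/16a - 729/32b - 729/32 → 0
  remainder 0.

Every S-polynomial of the final basis reduces to 0, so we have a Gröbner basis.
Inter-reduce: drop elements whose leading term is divisible by another's, tail-reduce, and make monic.
Reduced Gröbner basis: {a^2 + 27/2a, ab + 2a, b^2 + 1/3a - 1/2b - 1/2}.

Same reduced basis, so the two generating sets span the same ideal.

Yes, the ideals are equal.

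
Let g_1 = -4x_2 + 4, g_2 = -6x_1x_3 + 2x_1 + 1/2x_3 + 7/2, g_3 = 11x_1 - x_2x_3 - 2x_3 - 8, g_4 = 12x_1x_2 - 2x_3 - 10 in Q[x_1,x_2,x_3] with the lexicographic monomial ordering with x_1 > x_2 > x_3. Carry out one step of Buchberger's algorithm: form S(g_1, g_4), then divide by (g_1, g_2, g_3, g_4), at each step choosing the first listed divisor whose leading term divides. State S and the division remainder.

lcm(LM(g_1), LM(g_4)) = x_1x_2.
S = (lcm/LT(g_1))·g_1 − (lcm/LT(g_4))·g_4 = -x_1 + 1/6x_3 + 5/6.
Reduce S modulo (g_1, g_2, g_3, g_4) in that order:
  leading term x_1: subtract (-1/11)·g_3 from -x_1 + 1/6x_3 + 5/6 → -1/11x_2x_3 - 1/66x_3 + 7/66
  leading term x_2x_3: subtract (1/44x_3)·g_1 from -1/11x_2x_3 - 1/66x_3 + 7/66 → -7/66x_3 + 7/66
  leading term x_3: no divisor's leading term divides it; move -7/66x_3 to the remainder.
  leading term 1: no divisor's leading term divides it; move 7/66 to the remainder.
The remainder -7/66x_3 + 7/66 is nonzero, so it would be added as the next basis element.

S(g_1, g_4) = -x_1 + 1/6x_3 + 5/6; remainder on division = -7/66x_3 + 7/66.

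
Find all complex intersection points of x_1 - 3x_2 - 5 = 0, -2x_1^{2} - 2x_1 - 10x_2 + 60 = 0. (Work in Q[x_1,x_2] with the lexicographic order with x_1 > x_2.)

{(-23/3, -38/9), (5, 0)}

Compute a lex Gröbner basis by Buchberger's algorithm.
f_1 = x_1 - 3x_2 - 5, LT = x_1.
f_2 = -2x_1^{2} - 2x_1 - 10x_2 + 60, LT = x_1^{2}.

S(f_1,f_2): lcm = x_1^{2}. S = -3x_1x_2 - 6x_1 - 5x_2 + 30.
  leading term x_1x_2: subtract (-3x_2)·f_1 from -3x_1x_2 - 6x_1 - 5x_2 + 30 → -6x_1 - 9x_2^{2} - 20x_2 + 30
  leading term x_1: subtract (-6)·f_1 from -6x_1 - 9x_2^{2} - 20x_2 + 30 → -9x_2^{2} - 38x_2
  leading term x_2^{2}: no divisor's leading term divides it; move -9x_2^{2} to the remainder.
  leading term x_2: no divisor's leading term divides it; move -38x_2 to the remainder.
  remainder -9x_2^{2} - 38x_2 ≠ 0; add h_3 = -9x_2^{2} - 38x_2 to the basis.

The other S-polynomials (S(f_1,h_3), S(f_2,h_3)) all reduce to 0 modulo the current basis, so we have a Gröbner basis.
Inter-reduce: drop elements whose leading term is divisible by another's, tail-reduce, and make monic.
Reduced Gröbner basis: {x_1 - 3x_2 - 5, x_2^{2} + \tfrac{38}{9}x_2}.

The lex basis is triangular: the last element involves only x_2. Solving x_2^{2} + \tfrac{38}{9}x_2 = 0 gives x_2 ∈ {-38/9, 0}; substituting each value into the earlier elements determines the remaining variables.
  x_2 = -38/9: the earlier basis element becomes x_1 + \tfrac{23}{3} = 0, giving x_1 = -23/3 — point (-23/3, -38/9).
  x_2 = 0: the earlier basis element becomes x_1 - 5 = 0, giving x_1 = 5 — point (5, 0).
Each listed point satisfies every original equation (direct substitution).
This is the nonlinear analogue of row-reducing a linear system.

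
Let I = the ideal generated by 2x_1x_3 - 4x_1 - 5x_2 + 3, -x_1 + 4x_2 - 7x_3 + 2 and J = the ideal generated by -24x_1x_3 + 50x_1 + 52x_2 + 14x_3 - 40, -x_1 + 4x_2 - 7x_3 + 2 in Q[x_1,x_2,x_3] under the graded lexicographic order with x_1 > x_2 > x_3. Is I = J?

Since reduced Gröbner bases are canonical representatives of ideals under a given ordering, it suffices to compute and compare them.
Buchberger on the first generating set:
f_1 = 2x_1x_3 - 4x_1 - 5x_2 + 3, LT = x_1x_3.
f_2 = -x_1 + 4x_2 - 7x_3 + 2, LT = x_1.

S(f_1,f_2): lcm = x_1x_3. S = 4x_2x_3 - 7x_3^2 - 2x_1 - 5/2x_2 + 2x_3 + 3/2.
  reduce S modulo (f_1, f_2):
  remainder 4x_2x_3 - 7x_3^2 - 21/2x_2 + 16x_3 - 5/2 ≠ 0; add g_3 = 4x_2x_3 - 7x_3^2 - 21/2x_2 + 16x_3 - 5/2 to the basis.

The other S-polynomials (S(f_1,g_3), S(f_2,g_3)) all reduce to 0 modulo the current basis, so we have a Gröbner basis.
Inter-reduce: drop elements whose leading term is divisible by another's, tail-reduce, and make monic.
Reduced Gröbner basis: {x_2x_3 - 7/4x_3^2 - 21/8x_2 + 4x_3 - 5/8, x_1 - 4x_2 + 7x_3 - 2}.

Buchberger on the second generating set:
h_1 = -24x_1x_3 + 50x_1 + 52x_2 + 14x_3 - 40, LT = x_1x_3.
h_2 = -x_1 + 4x_2 - 7x_3 + 2, LT = x_1.

S(h_1,h_2): lcm = x_1x_3. S = 4x_2x_3 - 7x_3^2 - 25/12x_1 - 13/6x_2 + 17/12x_3 + 5/3.
  reduce S modulo (h_1, h_2):
  remainder 4x_2x_3 - 7x_3^2 - 21/2x_2 + 16x_3 - 5/2 ≠ 0; add k_3 = 4x_2x_3 - 7x_3^2 - 21/2x_2 + 16x_3 - 5/2 to the basis.

The other S-polynomials (S(h_1,k_3), S(h_2,k_3)) all reduce to 0 modulo the current basis, so we have a Gröbner basis.
Inter-reduce: drop elements whose leading term is divisible by another's, tail-reduce, and make monic.
Reduced Gröbner basis: {x_2x_3 - 7/4x_3^2 - 21/8x_2 + 4x_3 - 5/8, x_1 - 4x_2 + 7x_3 - 2}.

Same reduced basis, so the two generating sets span the same ideal.

Yes, the ideals are equal.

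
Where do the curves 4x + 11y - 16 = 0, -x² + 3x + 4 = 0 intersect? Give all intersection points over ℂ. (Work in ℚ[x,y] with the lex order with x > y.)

{(4, 0), (-1, 20/11)}

Compute a lex Gröbner basis by Buchberger's algorithm.
f_1 = 4x + 11y - 16, LT = x.
f_2 = -x² + 3x + 4, LT = x².

S(f_1,f_2): lcm = x². S = 11/4xy - x + 4.
  reduce S modulo (f_1, f_2):
  remainder -121/16y² + 55/4y ≠ 0; add h_3 = -121/16y² + 55/4y to the basis.

The other S-polynomials (S(f_1,h_3), S(f_2,h_3)) all reduce to 0 modulo the current basis, so we have a Gröbner basis.
Inter-reduce: drop elements whose leading term is divisible by another's, tail-reduce, and make monic.
Reduced Gröbner basis: {x + 11/4y - 4, y² - 20/11y}.

From the last basis element, y² - 20/11y = 0, so y takes values in {0, 20/11}. Each choice, substituted upward through the basis, yields the corresponding point(s) of the solution set.
  y = 0: the earlier basis element becomes x - 4 = 0, giving x = 4 — point (4, 0).
  y = 20/11: the earlier basis element becomes x + 1 = 0, giving x = -1 — point (-1, 20/11).
This is the nonlinear analogue of row-reducing a linear system.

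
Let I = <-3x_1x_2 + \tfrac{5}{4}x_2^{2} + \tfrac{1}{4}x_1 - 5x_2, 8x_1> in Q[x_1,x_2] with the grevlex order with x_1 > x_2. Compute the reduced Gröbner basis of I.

G = {x_2^{2} - 4x_2, x_1}

f_1 = -3x_1x_2 + \tfrac{5}{4}x_2^{2} + \tfrac{1}{4}x_1 - 5x_2, LT = x_1x_2.
f_2 = 8x_1, LT = x_1.

S(f_1,f_2): lcm = x_1x_2. S = -\tfrac{5}{12}x_2^{2} - \tfrac{1}{12}x_1 + \tfrac{5}{3}x_2.
  leading term x_2^{2}: no divisor's leading term divides it; move -\tfrac{5}{12}x_2^{2} to the remainder.
  leading term x_1: subtract (-\tfrac{1}{96})·f_2 from -\tfrac{1}{12}x_1 + \tfrac{5}{3}x_2 → \tfrac{5}{3}x_2
  leading term x_2: no divisor's leading term divides it; move \tfrac{5}{3}x_2 to the remainder.
  remainder -\tfrac{5}{12}x_2^{2} + \tfrac{5}{3}x_2 ≠ 0; add g_3 = -\tfrac{5}{12}x_2^{2} + \tfrac{5}{3}x_2 to the basis.

The other S-polynomials (S(f_1,g_3), S(f_2,g_3)) all reduce to 0 modulo the current basis, so we have a Gröbner basis.
Inter-reduce: drop elements whose leading term is divisible by another's, tail-reduce, and make monic.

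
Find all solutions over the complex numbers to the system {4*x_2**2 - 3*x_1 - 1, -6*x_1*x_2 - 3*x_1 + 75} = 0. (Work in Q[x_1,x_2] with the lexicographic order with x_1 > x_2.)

Compute a lex Gröbner basis by Buchberger's algorithm.
f_1 = -3*x_1 + 4*x_2**2 - 1, LT = x_1.
f_2 = -6*x_1*x_2 - 3*x_1 + 75, LT = x_1*x_2.

S(f_1,f_2): lcm = x_1*x_2. S = -1/2*x_1 - 4/3*x_2**3 + 1/3*x_2 + 25/2.
  leading term x_1: subtract (1/6)·f_1 from -1/2*x_1 - 4/3*x_2**3 + 1/3*x_2 + 25/2 → -4/3*x_2**3 - 2/3*x_2**2 + 1/3*x_2 + 38/3
  leading term x_2**3: no divisor's leading term divides it; move -4/3*x_2**3 to the remainder.
  leading term x_2**2: no divisor's leading term divides it; move -2/3*x_2**2 to the remainder.
  leading term x_2: no divisor's leading term divides it; move 1/3*x_2 to the remainder.
  leading term 1: no divisor's leading term divides it; move 38/3 to the remainder.
  remainder -4/3*x_2**3 - 2/3*x_2**2 + 1/3*x_2 + 38/3 ≠ 0; add h_3 = -4/3*x_2**3 - 2/3*x_2**2 + 1/3*x_2 + 38/3 to the basis.

The other S-polynomials (S(f_1,h_3), S(f_2,h_3)) all reduce to 0 modulo the current basis, so we have a Gröbner basis.
Inter-reduce: drop elements whose leading term is divisible by another's, tail-reduce, and make monic.
Reduced Gröbner basis: {x_1 - 4/3*x_2**2 + 1/3, x_2**3 + 1/2*x_2**2 - 1/4*x_2 - 19/2}.

From the last basis element, x_2**3 + 1/2*x_2**2 - 1/4*x_2 - 19/2 = 0, so x_2 takes values in {2, -5/4 - sqrt(51)*I/4, -5/4 + sqrt(51)*I/4}. Each choice, substituted upward through the basis, yields the corresponding point(s) of the solution set.
  x_2 = 2: the earlier basis element becomes x_1 - 5 = 0, giving x_1 = 5 — point (5, 2).
  x_2 = -5/4 - sqrt(51)*I/4: the earlier basis element becomes x_1 + 5/2 - 5*sqrt(51)*I/6 = 0, giving x_1 = -5/2 + 5*sqrt(51)*I/6 — point (-5/2 + 5*sqrt(51)*I/6, -5/4 - sqrt(51)*I/4).
  x_2 = -5/4 + sqrt(51)*I/4: the earlier basis element becomes x_1 + 5/2 + 5*sqrt(51)*I/6 = 0, giving x_1 = -5/2 - 5*sqrt(51)*I/6 — point (-5/2 - 5*sqrt(51)*I/6, -5/4 + sqrt(51)*I/4).
Check: every point annihilates each of the original generators.

{(5, 2), (-5/2 + 5*sqrt(51)*I/6, -5/4 - sqrt(51)*I/4), (-5/2 - 5*sqrt(51)*I/6, -5/4 + sqrt(51)*I/4)}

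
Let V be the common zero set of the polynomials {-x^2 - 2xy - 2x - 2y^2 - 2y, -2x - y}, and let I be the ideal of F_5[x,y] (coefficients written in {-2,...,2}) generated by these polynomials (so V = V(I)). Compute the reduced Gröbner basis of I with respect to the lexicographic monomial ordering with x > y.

G = {x, y}

f_1 = -x^2 - 2xy - 2x - 2y^2 - 2y, LT = x^2.
f_2 = -2x - y, LT = x.

S(f_1,f_2): lcm = x^2. S = -xy + 2x + 2y^2 + 2y.
  leading term xy: subtract (-2y)·f_2 from -xy + 2x + 2y^2 + 2y → 2x + 2y
  leading term x: subtract (-1)·f_2 from 2x + 2y → y
  leading term y: no divisor's leading term divides it; move y to the remainder.
  remainder y ≠ 0; add g_3 = y to the basis.

The other S-polynomials (S(f_1,g_3), S(f_2,g_3)) all reduce to 0 modulo the current basis, so we have a Gröbner basis.
Inter-reduce: drop elements whose leading term is divisible by another's, tail-reduce, and make monic.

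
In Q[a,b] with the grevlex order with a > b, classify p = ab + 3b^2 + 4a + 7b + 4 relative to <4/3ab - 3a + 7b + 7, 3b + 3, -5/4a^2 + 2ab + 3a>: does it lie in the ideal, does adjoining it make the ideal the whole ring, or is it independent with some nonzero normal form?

First compute the reduced Gröbner basis of I by Buchberger's algorithm.
f_1 = 4/3ab - 3a + 7b + 7, LT = ab.
f_2 = 3b + 3, LT = b.
f_3 = -5/4a^2 + 2ab + 3a, LT = a^2.

S(f_1,f_2): lcm = ab. S = -13/4a + 21/4b + 21/4.
  leading term a: no divisor's leading term divides it; move -13/4a to the remainder.
  leading term b: subtract (7/4)·f_2 from 21/4b + 21/4 → 0
  remainder -13/4a ≠ 0; add h_4 = -13/4a to the basis.

The other S-polynomials (S(f_1,f_3), S(f_2,f_3), S(f_1,h_4), S(f_2,h_4), S(f_3,h_4)) all reduce to 0 modulo the current basis, so we have a Gröbner basis.
Inter-reduce: drop elements whose leading term is divisible by another's, tail-reduce, and make monic.
Reduced Gröbner basis: {a, b + 1}.
Label its elements g_1 = a, g_2 = b + 1.

Reduce p = ab + 3b^2 + 4a + 7b + 4 modulo G:
  leading term ab: subtract (b)·g_1 from ab + 3b^2 + 4a + 7b + 4 → 3b^2 + 4a + 7b + 4
  leading term b^2: subtract (3b)·g_2 from 3b^2 + 4a + 7b + 4 → 4a + 4b + 4
  leading term a: subtract (4)·g_1 from 4a + 4b + 4 → 4b + 4
  leading term b: subtract (4)·g_2 from 4b + 4 → 0
  normal form = 0.
Since the normal form is 0, p ∈ I.

Ideal membership is decidable via reduction modulo a Gröbner basis.

ab + 3b^2 + 4a + 7b + 4 lies in I (it reduces to 0).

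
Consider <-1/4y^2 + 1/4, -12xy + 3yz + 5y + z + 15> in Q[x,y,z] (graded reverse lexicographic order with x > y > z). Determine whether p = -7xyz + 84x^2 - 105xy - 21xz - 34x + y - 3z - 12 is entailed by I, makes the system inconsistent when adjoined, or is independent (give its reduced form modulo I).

-7xyz + 84x^2 - 105xy - 21xz - 34x + y - 3z - 12 is independent of I; its normal form modulo I is x + y - 3z - 12.

First compute the reduced Gröbner basis of I by Buchberger's algorithm.
f_1 = -1/4y^2 + 1/4, LT = y^2.
f_2 = -12xy + 3yz + 5y + z + 15, LT = xy.

S(f_1,f_2): lcm = xy^2. S = 1/4y^2z + 5/12y^2 + 1/12yz - x + 5/4y.
  leading term y^2z: subtract (-z)·f_1 from 1/4y^2z + 5/12y^2 + 1/12yz - x + 5/4y → 5/12y^2 + 1/12yz - x + 5/4y + 1/4z
  leading term y^2: subtract (-5/3)·f_1 from 5/12y^2 + 1/12yz - x + 5/4y + 1/4z → 1/12yz - x + 5/4y + 1/4z + 5/12
  leading term yz: no divisor's leading term divides it; move 1/12yz to the remainder.
  leading term x: no divisor's leading term divides it; move -x to the remainder.
  leading term y: no divisor's leading term divides it; move 5/4y to the remainder.
  leading term z: no divisor's leading term divides it; move 1/4z to the remainder.
  leading term 1: no divisor's leading term divides it; move 5/12 to the remainder.
  remainder 1/12yz - x + 5/4y + 1/4z + 5/12 ≠ 0; add h_3 = 1/12yz - x + 5/4y + 1/4z + 5/12 to the basis.

S(f_2,h_3): lcm = xyz. S = -1/4yz^2 + 12x^2 - 15xy - 3xz - 5/12yz - 1/12z^2 - 5x - 5/4z.
  leading term yz^2: subtract (-3z)·h_3 from -1/4yz^2 + 12x^2 - 15xy - 3xz - 5/12yz - 1/12z^2 - 5x - 5/4z → 12x^2 - 15xy - 6xz + 10/3yz + 2/3z^2 - 5x
  leading term x^2: no divisor's leading term divides it; move 12x^2 to the remainder.
  leading term xy: subtract (5/4)·f_2 from -15xy - 6xz + 10/3yz + 2/3z^2 - 5x → -6xz - 5/12yz + 2/3z^2 - 5x - 25/4y - 5/4z - 75/4
  leading term xz: no divisor's leading term divides it; move -6xz to the remainder.
  leading term yz: subtract (-5)·h_3 from -5/12yz + 2/3z^2 - 5x - 25/4y - 5/4z - 75/4 → 2/3z^2 - 10x - 50/3
  leading term z^2: no divisor's leading term divides it; move 2/3z^2 to the remainder.
  leading term x: no divisor's leading term divides it; move -10x to the remainder.
  leading term 1: no divisor's leading term divides it; move -50/3 to the remainder.
  remainder 12x^2 - 6xz + 2/3z^2 - 10x - 50/3 ≠ 0; add h_4 = 12x^2 - 6xz + 2/3z^2 - 10x - 50/3 to the basis.

The other S-polynomials (S(f_1,h_3), S(f_1,h_4), S(f_2,h_4), S(h_3,h_4)) all reduce to 0 modulo the current basis, so we have a Gröbner basis.
Inter-reduce: drop elements whose leading term is divisible by another's, tail-reduce, and make monic.
Reduced Gröbner basis: {x^2 - 1/2xz + 1/18z^2 - 5/6x - 25/18, xy - 3x + 10/3y + 2/3z, y^2 - 1, yz - 12x + 15y + 3z + 5}.
Label its elements g_1 = x^2 - 1/2xz + 1/18z^2 - 5/6x - 25/18, g_2 = xy - 3x + 10/3y + 2/3z, g_3 = y^2 - 1, g_4 = yz - 12x + 15y + 3z + 5.

Reduce p = -7xyz + 84x^2 - 105xy - 21xz - 34x + y - 3z - 12 modulo G:
  leading term xyz: subtract (-7z)·g_2 from -7xyz + 84x^2 - 105xy - 21xz - 34x + y - 3z - 12 → 84x^2 - 105xy - 42xz + 70/3yz + 14/3z^2 - 34x + y - 3z - 12
  leading term x^2: subtract (84)·g_1 from 84x^2 - 105xy - 42xz + 70/3yz + 14/3z^2 - 34x + y - 3z - 12 → -105xy + 70/3yz + 36x + y - 3z + 314/3
  leading term xy: subtract (-105)·g_2 from -105xy + 70/3yz + 36x + y - 3z + 314/3 → 70/3yz - 279x + 351y + 67z + 314/3
  leading term yz: subtract (70/3)·g_4 from 70/3yz - 279x + 351y + 67z + 314/3 → x + y - 3z - 12
  leading term x: no divisor's leading term divides it; move x to the remainder.
  leading term y: no divisor's leading term divides it; move y to the remainder.
  leading term z: no divisor's leading term divides it; move -3z to the remainder.
  leading term 1: no divisor's leading term divides it; move -12 to the remainder.
  normal form = x + y - 3z - 12.
The normal form is nonzero, so p ∉ I. Since p minus its normal form lies in I, I + (p) = I + (r) where r = x + y - 3z - 12; decide whether this ideal is the whole ring.
Run Buchberger on G together with r (pairs among the g_i already reduce to 0 since G is a Gröbner basis):
g_1 = x^2 - 1/2xz + 1/18z^2 - 5/6x - 25/18, LT = x^2.
g_2 = xy - 3x + 10/3y + 2/3z, LT = xy.
g_3 = y^2 - 1, LT = y^2.
g_4 = yz - 12x + 15y + 3z + 5, LT = yz.
r = x + y - 3z - 12, LT = x.

S(g_1,r): lcm = x^2. S = -xy + 5/2xz + 1/18z^2 + 67/6x - 25/18.
  leading term xy: subtract (-1)·g_2 from -xy + 5/2xz + 1/18z^2 + 67/6x - 25/18 → 5/2xz + 1/18z^2 + 49/6x + 10/3y + 2/3z - 25/18
  leading term xz: subtract (5/2z)·r from 5/2xz + 1/18z^2 + 49/6x + 10/3y + 2/3z - 25/18 → -5/2yz + 68/9z^2 + 49/6x + 10/3y + 92/3z - 25/18
  leading term yz: subtract (-5/2)·g_4 from -5/2yz + 68/9z^2 + 49/6x + 10/3y + 92/3z - 25/18 → 68/9z^2 - 131/6x + 245/6y + 229/6z + 100/9
  leading term z^2: no divisor's leading term divides it; move 68/9z^2 to the remainder.
  leading term x: subtract (-131/6)·r from -131/6x + 245/6y + 229/6z + 100/9 → 188/3y - 82/3z - 2258/9
  leading term y: no divisor's leading term divides it; move 188/3y to the remainder.
  leading term z: no divisor's leading term divides it; move -82/3z to the remainder.
  leading term 1: no divisor's leading term divides it; move -2258/9 to the remainder.
  remainder 68/9z^2 + 188/3y - 82/3z - 2258/9 ≠ 0; add m_6 = 68/9z^2 + 188/3y - 82/3z - 2258/9 to the basis.

S(g_2,r): lcm = xy. S = -y^2 + 3yz - 3x + 46/3y + 2/3z.
  leading term y^2: subtract (-1)·g_3 from -y^2 + 3yz - 3x + 46/3y + 2/3z → 3yz - 3x + 46/3y + 2/3z - 1
  leading term yz: subtract (3)·g_4 from 3yz - 3x + 46/3y + 2/3z - 1 → 33x - 89/3y - 25/3z - 16
  leading term x: subtract (33)·r from 33x - 89/3y - 25/3z - 16 → -188/3y + 272/3z + 380
  leading term y: no divisor's leading term divides it; move -188/3y to the remainder.
  leading term z: no divisor's leading term divides it; move 272/3z to the remainder.
  leading term 1: no divisor's leading term divides it; move 380 to the remainder.
  remainder -188/3y + 272/3z + 380 ≠ 0; add m_7 = -188/3y + 272/3z + 380 to the basis.

The other S-polynomials (S(g_1,g_2), S(g_1,g_3), S(g_1,g_4), S(g_2,g_3), S(g_2,g_4), S(g_3,g_4), S(g_3,r), S(g_4,r), S(g_1,m_6), S(g_2,m_6), S(g_3,m_6), S(g_4,m_6), S(r,m_6), S(g_1,m_7), S(g_2,m_7), S(g_3,m_7), S(g_4,m_7), S(r,m_7), S(m_6,m_7)) all reduce to 0 modulo the current basis, so we have a Gröbner basis.
Inter-reduce: drop elements whose leading term is divisible by another's, tail-reduce, and make monic.
Reduced Gröbner basis: {z^2 + 285/34z + 581/34, x - 73/47z - 279/47, y - 68/47z - 285/47}.
The reduced Gröbner basis of I + (p) is {z^2 + 285/34z + 581/34, x - 73/47z - 279/47, y - 68/47z - 285/47} ≠ {1}, a proper ideal, so the enlarged system stays consistent: p is independent of I, with normal form x + y - 3z - 12.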